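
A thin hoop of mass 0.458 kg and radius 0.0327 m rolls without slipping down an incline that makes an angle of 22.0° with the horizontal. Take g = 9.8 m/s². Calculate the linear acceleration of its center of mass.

a ≈ 1.84 m/s²

Translation along the incline: Mg sinθ − f = Ma.
Rotation about the center: fR = Iα with I = MR². No-slip gives a = αR, so f = (I/R²)a = M a.
Substituting: Mg sinθ = (1 + 1.000)Ma, so a = g sinθ/(1 + 1.000) = (9.8) sin 22.0° / 2.000 = 1.836 m/s².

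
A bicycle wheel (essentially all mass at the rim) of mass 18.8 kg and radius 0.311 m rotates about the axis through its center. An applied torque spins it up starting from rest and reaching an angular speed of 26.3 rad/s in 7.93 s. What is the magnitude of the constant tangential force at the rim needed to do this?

F ≈ 19.4 N

I = MR² = (18.8)(0.311)² = 1.818 kg·m².
α = Δω/Δt = (26.3 − 0)/7.93 = 3.317 rad/s².
The required torque is τ = Iα = (1.818)(3.317) = 6.031 N·m.
A tangential force at the rim gives τ = FR, so F = τ/R = 6.031/0.311 = 19.39 N.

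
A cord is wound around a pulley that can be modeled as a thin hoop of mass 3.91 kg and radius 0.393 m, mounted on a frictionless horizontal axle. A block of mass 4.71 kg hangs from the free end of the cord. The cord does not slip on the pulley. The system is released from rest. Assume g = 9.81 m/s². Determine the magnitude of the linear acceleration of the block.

I = MR² = (3.91)(0.393)² = 0.6039 kg·m².
Block: mg − T = ma. Pulley: TR = Iα. No-slip: a = αR, so T = (I/R²)a = 3.910·a.
Then mg = (m + 3.910)a, so a = (4.71)(9.81)/(4.71 + 3.910) = 5.360 m/s².

a ≈ 5.36 m/s²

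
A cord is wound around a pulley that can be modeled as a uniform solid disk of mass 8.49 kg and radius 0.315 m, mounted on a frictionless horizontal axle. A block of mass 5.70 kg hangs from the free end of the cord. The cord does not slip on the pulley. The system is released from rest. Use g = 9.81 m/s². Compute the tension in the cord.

I = ½MR² = (1/2)(8.49)(0.315)² = 0.4212 kg·m².
Block: mg − T = ma. Pulley: TR = Iα. No-slip: a = αR, so T = (I/R²)a = 4.245·a.
Then mg = (m + 4.245)a, so a = (5.70)(9.81)/(5.70 + 4.245) = 5.623 m/s².
T = 4.245·a = 23.87 N.

T ≈ 23.9 N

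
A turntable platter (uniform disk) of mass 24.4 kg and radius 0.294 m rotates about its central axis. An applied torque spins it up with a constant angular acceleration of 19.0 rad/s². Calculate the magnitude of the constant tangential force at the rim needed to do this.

I = ½MR² = (1/2)(24.4)(0.294)² = 1.055 kg·m².
The required torque is τ = Iα = (1.055)(19.00) = 20.04 N·m.
A tangential force at the rim gives τ = FR, so F = τ/R = 20.04/0.294 = 68.15 N.

F ≈ 68.1 N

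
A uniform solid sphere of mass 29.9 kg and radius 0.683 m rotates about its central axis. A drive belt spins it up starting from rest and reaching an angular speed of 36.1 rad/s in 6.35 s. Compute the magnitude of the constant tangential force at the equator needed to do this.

F ≈ 46.4 N

I = (2/5)MR² = (2/5)(29.9)(0.683)² = 5.579 kg·m².
α = Δω/Δt = (36.1 − 0)/6.35 = 5.685 rad/s².
The required torque is τ = Iα = (5.579)(5.685) = 31.72 N·m.
A tangential force at the equator gives τ = FR, so F = τ/R = 31.72/0.683 = 46.44 N.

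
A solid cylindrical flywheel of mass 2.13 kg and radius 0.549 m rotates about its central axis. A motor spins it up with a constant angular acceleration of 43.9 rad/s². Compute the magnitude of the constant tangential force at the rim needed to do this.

F ≈ 25.7 N

I = ½MR² = (1/2)(2.13)(0.549)² = 0.3210 kg·m².
The required torque is τ = Iα = (0.3210)(43.90) = 14.09 N·m.
A tangential force at the rim gives τ = FR, so F = τ/R = 14.09/0.549 = 25.67 N.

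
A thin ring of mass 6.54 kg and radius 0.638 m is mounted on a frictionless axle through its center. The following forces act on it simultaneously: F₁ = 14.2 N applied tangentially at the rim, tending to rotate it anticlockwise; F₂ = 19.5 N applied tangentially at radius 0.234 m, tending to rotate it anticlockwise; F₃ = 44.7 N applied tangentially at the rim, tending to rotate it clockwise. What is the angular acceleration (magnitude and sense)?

α ≈ 5.60 rad/s², clockwise

I = MR² = (6.54)(0.638)² = 2.662 kg·m².
Taking anticlockwise as positive: τ₁ = +(14.2)(0.638) = +9.060 N·m; τ₂ = +(19.5)(0.234) = +4.563 N·m; τ₃ = −(44.7)(0.638) = −28.52 N·m.
Net torque τ = -14.90 N·m.
α = τ/I = -14.90/2.662 = -5.596 rad/s².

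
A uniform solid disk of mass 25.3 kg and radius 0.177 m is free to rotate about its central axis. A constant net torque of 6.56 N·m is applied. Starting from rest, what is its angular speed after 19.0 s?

I = ½MR² = (1/2)(25.3)(0.177)² = 0.3963 kg·m².
α = τ/I = 6.56/0.3963 = 16.55 rad/s².
ω = ω₀ + αt = 0 + (16.55)(19.0) = 314.5 rad/s.

ω ≈ 314 rad/s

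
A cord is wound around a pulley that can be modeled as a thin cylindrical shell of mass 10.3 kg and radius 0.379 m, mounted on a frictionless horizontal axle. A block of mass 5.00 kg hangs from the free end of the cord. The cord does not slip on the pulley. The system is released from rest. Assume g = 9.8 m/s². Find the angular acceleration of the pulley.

I = MR² = (10.3)(0.379)² = 1.480 kg·m².
Block: mg − T = ma. Pulley: TR = Iα. No-slip: a = αR, so T = (I/R²)a = 10.30·a.
Then mg = (m + 10.30)a, so a = (5.00)(9.8)/(5.00 + 10.30) = 3.203 m/s².
α = a/R = 3.203/0.379 = 8.450 rad/s².

α ≈ 8.45 rad/s²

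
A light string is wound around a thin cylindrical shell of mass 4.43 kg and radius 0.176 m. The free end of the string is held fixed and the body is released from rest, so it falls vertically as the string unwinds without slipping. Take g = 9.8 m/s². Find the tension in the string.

Translation: Mg − T = Ma. Rotation about the center: TR = Iα with I = MR².
With a = αR: T = (I/R²)a = M a, so Mg = (1 + 1.000)Ma.
a = g/(1 + 1.000) = 9.8/2.000 = 4.900 m/s².
T = 1.000·M·a = (1.000)(4.43)(4.900) = 21.71 N.

T ≈ 21.7 N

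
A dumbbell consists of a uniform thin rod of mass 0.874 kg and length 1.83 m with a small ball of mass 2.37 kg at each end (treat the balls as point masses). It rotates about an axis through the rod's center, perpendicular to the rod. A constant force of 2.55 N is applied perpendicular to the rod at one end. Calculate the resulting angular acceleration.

α ≈ 0.554 rad/s²

I_rod = (1/12)ML² = (1/12)(0.874)(1.83)² = 0.2439 kg·m².
I_balls = 2·m·(L/2)² = 2(2.37)(0.9150)² = 3.968 kg·m².
Total I = 4.212 kg·m².
τ = F·(L/2) = (2.55)(0.915) = 2.333 N·m.
α = τ/I = 2.333/4.212 = 0.5539 rad/s².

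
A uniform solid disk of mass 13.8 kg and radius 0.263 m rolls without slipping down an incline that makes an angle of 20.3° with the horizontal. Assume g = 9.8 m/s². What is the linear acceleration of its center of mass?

a ≈ 2.27 m/s²

Translation along the incline: Mg sinθ − f = Ma.
Rotation about the center: fR = Iα with I = ½MR². No-slip gives a = αR, so f = (I/R²)a = (1/2)M a.
Substituting: Mg sinθ = (1 + 0.5000)Ma, so a = g sinθ/(1 + 0.5000) = (9.8) sin 20.3° / 1.500 = 2.267 m/s².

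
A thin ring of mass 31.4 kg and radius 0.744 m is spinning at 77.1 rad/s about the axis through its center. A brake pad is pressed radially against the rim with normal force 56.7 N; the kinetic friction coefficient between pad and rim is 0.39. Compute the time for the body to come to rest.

I = MR² = (31.4)(0.744)² = 17.38 kg·m².
Friction force f = μN = (0.39)(56.7) = 22.11 N at the rim; torque magnitude τ = fR = 16.45 N·m, opposing ω.
|α| = τ/I = 16.45/17.38 = 0.9466 rad/s² (deceleration).
0 = ω₀ − |α|t ⇒ t = ω₀/|α| = 77.1/0.9466 = 81.45 s.

t ≈ 81.5 s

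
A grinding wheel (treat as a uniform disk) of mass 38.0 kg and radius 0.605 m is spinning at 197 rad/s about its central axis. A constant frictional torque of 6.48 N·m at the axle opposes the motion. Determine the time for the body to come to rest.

t ≈ 211 s

I = ½MR² = (1/2)(38.0)(0.605)² = 6.954 kg·m².
The net torque has magnitude 6.48 N·m, opposing ω.
|α| = τ/I = 6.480/6.954 = 0.9318 rad/s² (deceleration).
0 = ω₀ − |α|t ⇒ t = ω₀/|α| = 197/0.9318 = 211.4 s.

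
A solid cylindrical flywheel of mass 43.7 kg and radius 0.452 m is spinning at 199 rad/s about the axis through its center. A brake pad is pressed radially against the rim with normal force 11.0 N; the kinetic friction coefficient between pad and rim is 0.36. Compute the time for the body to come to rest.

I = ½MR² = (1/2)(43.7)(0.452)² = 4.464 kg·m².
Friction force f = μN = (0.36)(11.0) = 3.960 N at the rim; torque magnitude τ = fR = 1.790 N·m, opposing ω.
|α| = τ/I = 1.790/4.464 = 0.4010 rad/s² (deceleration).
0 = ω₀ − |α|t ⇒ t = ω₀/|α| = 199/0.4010 = 496.3 s.

t ≈ 496 s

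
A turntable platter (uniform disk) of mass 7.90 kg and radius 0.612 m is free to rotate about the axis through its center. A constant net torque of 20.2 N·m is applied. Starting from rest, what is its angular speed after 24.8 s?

I = ½MR² = (1/2)(7.90)(0.612)² = 1.479 kg·m².
α = τ/I = 20.2/1.479 = 13.65 rad/s².
ω = ω₀ + αt = 0 + (13.65)(24.8) = 338.6 rad/s.

ω ≈ 339 rad/s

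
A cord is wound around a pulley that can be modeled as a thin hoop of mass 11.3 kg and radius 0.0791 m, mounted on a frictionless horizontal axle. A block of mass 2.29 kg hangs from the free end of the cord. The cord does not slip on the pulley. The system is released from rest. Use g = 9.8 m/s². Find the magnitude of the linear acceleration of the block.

a ≈ 1.65 m/s²

I = MR² = (11.3)(0.0791)² = 0.07070 kg·m².
Block: mg − T = ma. Pulley: TR = Iα. No-slip: a = αR, so T = (I/R²)a = 11.30·a.
Then mg = (m + 11.30)a, so a = (2.29)(9.8)/(2.29 + 11.30) = 1.651 m/s².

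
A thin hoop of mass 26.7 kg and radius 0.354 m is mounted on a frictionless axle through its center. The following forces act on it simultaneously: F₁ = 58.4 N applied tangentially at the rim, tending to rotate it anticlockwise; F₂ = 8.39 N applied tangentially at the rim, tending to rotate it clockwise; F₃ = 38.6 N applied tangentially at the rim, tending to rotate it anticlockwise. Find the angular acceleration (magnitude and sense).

I = MR² = (26.7)(0.354)² = 3.346 kg·m².
Taking anticlockwise as positive: τ₁ = +(58.4)(0.354) = +20.67 N·m; τ₂ = −(8.39)(0.354) = −2.970 N·m; τ₃ = +(38.6)(0.354) = +13.66 N·m.
Net torque τ = 31.37 N·m.
α = τ/I = 31.37/3.346 = 9.375 rad/s².

α ≈ 9.37 rad/s², anticlockwise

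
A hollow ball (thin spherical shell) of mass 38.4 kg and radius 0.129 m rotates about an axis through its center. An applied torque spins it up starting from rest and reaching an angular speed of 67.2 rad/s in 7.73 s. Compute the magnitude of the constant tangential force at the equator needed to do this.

I = (2/3)MR² = (2/3)(38.4)(0.129)² = 0.4260 kg·m².
α = Δω/Δt = (67.2 − 0)/7.73 = 8.693 rad/s².
The required torque is τ = Iα = (0.4260)(8.693) = 3.703 N·m.
A tangential force at the equator gives τ = FR, so F = τ/R = 3.703/0.129 = 28.71 N.

F ≈ 28.7 N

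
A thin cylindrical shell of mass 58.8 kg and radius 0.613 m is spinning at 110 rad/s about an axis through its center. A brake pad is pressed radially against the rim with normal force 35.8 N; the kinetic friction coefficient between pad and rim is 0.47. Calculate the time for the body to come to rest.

I = MR² = (58.8)(0.613)² = 22.10 kg·m².
Friction force f = μN = (0.47)(35.8) = 16.83 N at the rim; torque magnitude τ = fR = 10.31 N·m, opposing ω.
|α| = τ/I = 10.31/22.10 = 0.4668 rad/s² (deceleration).
0 = ω₀ − |α|t ⇒ t = ω₀/|α| = 110/0.4668 = 235.6 s.

t ≈ 236 s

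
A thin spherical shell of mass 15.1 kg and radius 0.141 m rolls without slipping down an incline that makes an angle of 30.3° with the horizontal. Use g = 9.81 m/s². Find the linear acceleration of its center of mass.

a ≈ 2.97 m/s²

Translation along the incline: Mg sinθ − f = Ma.
Rotation about the center: fR = Iα with I = (2/3)MR². No-slip gives a = αR, so f = (I/R²)a = (2/3)M a.
Substituting: Mg sinθ = (1 + 0.6667)Ma, so a = g sinθ/(1 + 0.6667) = (9.81) sin 30.3° / 1.667 = 2.970 m/s².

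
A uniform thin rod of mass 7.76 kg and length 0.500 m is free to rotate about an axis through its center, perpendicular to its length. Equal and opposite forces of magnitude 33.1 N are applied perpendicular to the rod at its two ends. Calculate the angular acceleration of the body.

I = (1/12)ML² = (1/12)(7.76)(0.500)² = 0.1617 kg·m².
The couple gives τ = F·(L/2) + F·(L/2) = F L = (33.1)(0.500) = 16.55 N·m.
From τ = Iα: α = 16.55/0.1617 = 102.4 rad/s².

α ≈ 102 rad/s²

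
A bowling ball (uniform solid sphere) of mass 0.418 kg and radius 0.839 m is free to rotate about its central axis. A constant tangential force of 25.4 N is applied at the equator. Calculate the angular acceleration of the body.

I = (2/5)MR² = (2/5)(0.418)(0.839)² = 0.1177 kg·m².
τ = F R = (25.4)(0.839) = 21.31 N·m.
From τ = Iα: α = 21.31/0.1177 = 181.1 rad/s².

α ≈ 181 rad/s²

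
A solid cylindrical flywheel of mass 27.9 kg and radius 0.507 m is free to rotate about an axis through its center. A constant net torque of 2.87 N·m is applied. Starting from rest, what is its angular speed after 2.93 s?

I = ½MR² = (1/2)(27.9)(0.507)² = 3.586 kg·m².
α = τ/I = 2.87/3.586 = 0.8004 rad/s².
ω = ω₀ + αt = 0 + (0.8004)(2.93) = 2.345 rad/s.

ω ≈ 2.35 rad/s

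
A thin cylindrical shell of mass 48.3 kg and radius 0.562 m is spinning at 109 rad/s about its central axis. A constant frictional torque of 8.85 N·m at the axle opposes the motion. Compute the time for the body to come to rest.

I = MR² = (48.3)(0.562)² = 15.26 kg·m².
The net torque has magnitude 8.85 N·m, opposing ω.
|α| = τ/I = 8.850/15.26 = 0.5801 rad/s² (deceleration).
0 = ω₀ − |α|t ⇒ t = ω₀/|α| = 109/0.5801 = 187.9 s.

t ≈ 188 s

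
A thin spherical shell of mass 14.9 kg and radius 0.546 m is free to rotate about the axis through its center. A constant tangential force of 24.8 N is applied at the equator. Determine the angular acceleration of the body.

α ≈ 4.57 rad/s²

I = (2/3)MR² = (2/3)(14.9)(0.546)² = 2.961 kg·m².
τ = F R = (24.8)(0.546) = 13.54 N·m.
From τ = Iα: α = 13.54/2.961 = 4.573 rad/s².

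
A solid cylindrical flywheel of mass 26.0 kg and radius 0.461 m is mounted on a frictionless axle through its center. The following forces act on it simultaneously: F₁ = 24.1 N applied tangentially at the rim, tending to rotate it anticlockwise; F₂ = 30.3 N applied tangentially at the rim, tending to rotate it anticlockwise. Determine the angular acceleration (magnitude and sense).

α ≈ 9.08 rad/s², anticlockwise

I = ½MR² = (1/2)(26.0)(0.461)² = 2.763 kg·m².
Taking anticlockwise as positive: τ₁ = +(24.1)(0.461) = +11.11 N·m; τ₂ = +(30.3)(0.461) = +13.97 N·m.
Net torque τ = 25.08 N·m.
α = τ/I = 25.08/2.763 = 9.077 rad/s².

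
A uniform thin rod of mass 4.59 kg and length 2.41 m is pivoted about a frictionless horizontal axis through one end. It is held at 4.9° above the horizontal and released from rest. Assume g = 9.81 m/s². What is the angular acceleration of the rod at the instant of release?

α ≈ 6.08 rad/s²

About the pivot, I = (1/3)ML² = (1/3)(4.59)(2.41)² = 8.886 kg·m².
The weight acts at the center, a distance L/2 = 1.205 m from the pivot; τ = Mg(L/2) cos 4.9° = 54.06 N·m.
α = τ/I = 54.06/8.886 = 6.083 rad/s².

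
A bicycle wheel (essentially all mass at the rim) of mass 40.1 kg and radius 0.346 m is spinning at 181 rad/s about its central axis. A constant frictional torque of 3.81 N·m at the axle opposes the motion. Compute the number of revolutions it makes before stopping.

I = MR² = (40.1)(0.346)² = 4.801 kg·m².
The net torque has magnitude 3.81 N·m, opposing ω.
|α| = τ/I = 3.810/4.801 = 0.7936 rad/s² (deceleration).
ω² = ω₀² − 2|α|θ with ω = 0 ⇒ θ = ω₀²/(2|α|) = 20640 rad = 3285 rev.

≈ 3280 revolutions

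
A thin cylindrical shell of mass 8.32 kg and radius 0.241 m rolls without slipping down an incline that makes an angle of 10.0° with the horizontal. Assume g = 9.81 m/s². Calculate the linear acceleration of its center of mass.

a ≈ 0.852 m/s²

Translation along the incline: Mg sinθ − f = Ma.
Rotation about the center: fR = Iα with I = MR². No-slip gives a = αR, so f = (I/R²)a = M a.
Substituting: Mg sinθ = (1 + 1.000)Ma, so a = g sinθ/(1 + 1.000) = (9.81) sin 10.0° / 2.000 = 0.8517 m/s².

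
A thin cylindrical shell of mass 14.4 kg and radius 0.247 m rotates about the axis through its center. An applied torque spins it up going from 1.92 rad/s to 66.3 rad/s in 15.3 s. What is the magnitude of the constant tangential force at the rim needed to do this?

F ≈ 15.0 N

I = MR² = (14.4)(0.247)² = 0.8785 kg·m².
α = Δω/Δt = (66.3 − 1.92)/15.3 = 4.208 rad/s².
The required torque is τ = Iα = (0.8785)(4.208) = 3.697 N·m.
A tangential force at the rim gives τ = FR, so F = τ/R = 3.697/0.247 = 14.97 N.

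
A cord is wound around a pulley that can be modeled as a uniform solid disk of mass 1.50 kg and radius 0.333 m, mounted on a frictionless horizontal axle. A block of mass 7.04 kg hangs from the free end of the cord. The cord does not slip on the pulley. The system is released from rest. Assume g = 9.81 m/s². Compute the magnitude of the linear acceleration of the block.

a ≈ 8.87 m/s²

I = ½MR² = (1/2)(1.50)(0.333)² = 0.08317 kg·m².
Block: mg − T = ma. Pulley: TR = Iα. No-slip: a = αR, so T = (I/R²)a = 0.7500·a.
Then mg = (m + 0.7500)a, so a = (7.04)(9.81)/(7.04 + 0.7500) = 8.866 m/s².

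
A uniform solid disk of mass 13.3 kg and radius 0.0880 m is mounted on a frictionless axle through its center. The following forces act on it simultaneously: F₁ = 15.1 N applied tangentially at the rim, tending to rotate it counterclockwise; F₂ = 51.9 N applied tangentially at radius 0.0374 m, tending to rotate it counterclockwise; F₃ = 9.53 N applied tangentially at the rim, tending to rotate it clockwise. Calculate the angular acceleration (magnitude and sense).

I = ½MR² = (1/2)(13.3)(0.0880)² = 0.05150 kg·m².
Taking counterclockwise as positive: τ₁ = +(15.1)(0.0880) = +1.329 N·m; τ₂ = +(51.9)(0.0374) = +1.941 N·m; τ₃ = −(9.53)(0.0880) = −0.8386 N·m.
Net torque τ = 2.431 N·m.
α = τ/I = 2.431/0.05150 = 47.21 rad/s².

α ≈ 47.2 rad/s², counterclockwise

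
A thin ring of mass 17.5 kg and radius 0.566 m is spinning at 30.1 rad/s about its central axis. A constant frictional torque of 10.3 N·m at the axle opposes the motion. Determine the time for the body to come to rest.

I = MR² = (17.5)(0.566)² = 5.606 kg·m².
The net torque has magnitude 10.3 N·m, opposing ω.
|α| = τ/I = 10.30/5.606 = 1.837 rad/s² (deceleration).
0 = ω₀ − |α|t ⇒ t = ω₀/|α| = 30.1/1.837 = 16.38 s.

t ≈ 16.4 s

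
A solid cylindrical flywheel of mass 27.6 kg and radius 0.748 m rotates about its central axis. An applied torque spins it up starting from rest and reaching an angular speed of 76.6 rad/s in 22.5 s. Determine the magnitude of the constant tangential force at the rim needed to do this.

F ≈ 35.1 N

I = ½MR² = (1/2)(27.6)(0.748)² = 7.721 kg·m².
α = Δω/Δt = (76.6 − 0)/22.5 = 3.404 rad/s².
The required torque is τ = Iα = (7.721)(3.404) = 26.29 N·m.
A tangential force at the rim gives τ = FR, so F = τ/R = 26.29/0.748 = 35.14 N.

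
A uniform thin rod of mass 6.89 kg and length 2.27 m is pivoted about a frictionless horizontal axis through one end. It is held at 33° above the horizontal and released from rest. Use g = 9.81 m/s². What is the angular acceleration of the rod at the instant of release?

α ≈ 5.44 rad/s²

About the pivot, I = (1/3)ML² = (1/3)(6.89)(2.27)² = 11.83 kg·m².
The weight acts at the center, a distance L/2 = 1.135 m from the pivot; τ = Mg(L/2) cos 33° = 64.34 N·m.
α = τ/I = 64.34/11.83 = 5.437 rad/s².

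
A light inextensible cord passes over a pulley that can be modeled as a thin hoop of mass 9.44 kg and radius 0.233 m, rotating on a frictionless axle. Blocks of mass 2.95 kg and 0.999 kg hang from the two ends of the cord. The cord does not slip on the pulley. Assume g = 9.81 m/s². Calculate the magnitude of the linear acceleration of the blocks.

I = MR² = (9.44)(0.233)² = 0.5125 kg·m².
Heavier block: m₁g − T₁ = m₁a. Lighter block: T₂ − m₂g = m₂a.
Pulley: (T₁ − T₂)R = Iα = I(a/R), so T₁ − T₂ = (I/R²)a = 1·M_p a = 9.440·a.
Adding the three: (m₁ − m₂)g = (m₁ + m₂ + 9.440)a, so a = (2.95 − 0.999)(9.81)/(2.95 + 0.999 + 9.440) = 1.429 m/s².

a ≈ 1.43 m/s²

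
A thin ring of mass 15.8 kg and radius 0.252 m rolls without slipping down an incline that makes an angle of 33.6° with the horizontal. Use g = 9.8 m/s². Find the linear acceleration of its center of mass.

Translation along the incline: Mg sinθ − f = Ma.
Rotation about the center: fR = Iα with I = MR². No-slip gives a = αR, so f = (I/R²)a = M a.
Substituting: Mg sinθ = (1 + 1.000)Ma, so a = g sinθ/(1 + 1.000) = (9.8) sin 33.6° / 2.000 = 2.712 m/s².

a ≈ 2.71 m/s²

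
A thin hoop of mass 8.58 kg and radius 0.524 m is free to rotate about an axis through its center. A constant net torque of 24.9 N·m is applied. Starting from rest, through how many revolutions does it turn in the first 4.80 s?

≈ 19.4 revolutions

I = MR² = (8.58)(0.524)² = 2.356 kg·m².
α = τ/I = 24.9/2.356 = 10.57 rad/s².
θ = ½αt² = ½(10.57)(4.80)² = 121.8 rad.
Revolutions = θ/(2π) = 19.38.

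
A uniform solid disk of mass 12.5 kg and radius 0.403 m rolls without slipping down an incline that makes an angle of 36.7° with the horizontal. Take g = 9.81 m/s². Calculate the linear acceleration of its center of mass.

a ≈ 3.91 m/s²

Translation along the incline: Mg sinθ − f = Ma.
Rotation about the center: fR = Iα with I = ½MR². No-slip gives a = αR, so f = (I/R²)a = (1/2)M a.
Substituting: Mg sinθ = (1 + 0.5000)Ma, so a = g sinθ/(1 + 0.5000) = (9.81) sin 36.7° / 1.500 = 3.908 m/s².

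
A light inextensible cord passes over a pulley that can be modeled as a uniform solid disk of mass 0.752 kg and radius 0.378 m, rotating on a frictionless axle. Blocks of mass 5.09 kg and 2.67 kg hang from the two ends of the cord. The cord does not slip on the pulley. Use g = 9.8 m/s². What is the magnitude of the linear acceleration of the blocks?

I = ½MR² = (1/2)(0.752)(0.378)² = 0.05372 kg·m².
Heavier block: m₁g − T₁ = m₁a. Lighter block: T₂ − m₂g = m₂a.
Pulley: (T₁ − T₂)R = Iα = I(a/R), so T₁ − T₂ = (I/R²)a = (1/2)M_p a = 0.3760·a.
Adding the three: (m₁ − m₂)g = (m₁ + m₂ + 0.3760)a, so a = (5.09 − 2.67)(9.8)/(5.09 + 2.67 + 0.3760) = 2.915 m/s².

a ≈ 2.91 m/s²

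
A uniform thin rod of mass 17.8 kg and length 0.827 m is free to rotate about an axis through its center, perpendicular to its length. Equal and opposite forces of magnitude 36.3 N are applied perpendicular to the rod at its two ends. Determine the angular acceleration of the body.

α ≈ 29.6 rad/s²

I = (1/12)ML² = (1/12)(17.8)(0.827)² = 1.014 kg·m².
The couple gives τ = F·(L/2) + F·(L/2) = F L = (36.3)(0.827) = 30.02 N·m.
From τ = Iα: α = 30.02/1.014 = 29.59 rad/s².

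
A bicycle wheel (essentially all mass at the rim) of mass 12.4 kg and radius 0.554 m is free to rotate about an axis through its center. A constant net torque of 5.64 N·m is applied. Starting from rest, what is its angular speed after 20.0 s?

ω ≈ 29.6 rad/s

I = MR² = (12.4)(0.554)² = 3.806 kg·m².
α = τ/I = 5.64/3.806 = 1.482 rad/s².
ω = ω₀ + αt = 0 + (1.482)(20.0) = 29.64 rad/s.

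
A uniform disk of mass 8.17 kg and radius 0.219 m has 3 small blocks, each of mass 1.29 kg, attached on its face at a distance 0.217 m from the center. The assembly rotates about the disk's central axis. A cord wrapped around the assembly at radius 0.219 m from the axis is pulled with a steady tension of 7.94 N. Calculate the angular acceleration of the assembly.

I_disk = ½MR² = ½(8.17)(0.219)² = 0.1959 kg·m².
I_blocks = 3·m·r² = 3(1.29)(0.217)² = 0.1822 kg·m².
Total I = 0.3782 kg·m².
τ = F r = (7.94)(0.219) = 1.739 N·m.
α = τ/I = 1.739/0.3782 = 4.598 rad/s².

α ≈ 4.60 rad/s²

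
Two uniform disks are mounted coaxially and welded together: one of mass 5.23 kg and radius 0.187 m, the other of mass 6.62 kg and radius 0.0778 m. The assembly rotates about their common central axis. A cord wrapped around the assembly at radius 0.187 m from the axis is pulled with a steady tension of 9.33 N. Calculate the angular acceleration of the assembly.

α ≈ 15.7 rad/s²

I = ½M₁R₁² + ½M₂R₂² = ½(5.23)(0.187)² + ½(6.62)(0.0778)² = 0.1115 kg·m².
τ = F r = (9.33)(0.187) = 1.745 N·m.
α = τ/I = 1.745/0.1115 = 15.65 rad/s².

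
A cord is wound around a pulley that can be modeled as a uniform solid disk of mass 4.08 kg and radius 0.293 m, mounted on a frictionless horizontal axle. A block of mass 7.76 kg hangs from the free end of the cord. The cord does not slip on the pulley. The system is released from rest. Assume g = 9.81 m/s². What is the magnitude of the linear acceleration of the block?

a ≈ 7.77 m/s²

I = ½MR² = (1/2)(4.08)(0.293)² = 0.1751 kg·m².
Block: mg − T = ma. Pulley: TR = Iα. No-slip: a = αR, so T = (I/R²)a = 2.040·a.
Then mg = (m + 2.040)a, so a = (7.76)(9.81)/(7.76 + 2.040) = 7.768 m/s².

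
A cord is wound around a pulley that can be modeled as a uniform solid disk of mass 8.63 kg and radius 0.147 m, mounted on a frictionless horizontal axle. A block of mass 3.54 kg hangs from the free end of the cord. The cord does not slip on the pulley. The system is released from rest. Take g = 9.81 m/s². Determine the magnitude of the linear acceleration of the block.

I = ½MR² = (1/2)(8.63)(0.147)² = 0.09324 kg·m².
Block: mg − T = ma. Pulley: TR = Iα. No-slip: a = αR, so T = (I/R²)a = 4.315·a.
Then mg = (m + 4.315)a, so a = (3.54)(9.81)/(3.54 + 4.315) = 4.421 m/s².

a ≈ 4.42 m/s²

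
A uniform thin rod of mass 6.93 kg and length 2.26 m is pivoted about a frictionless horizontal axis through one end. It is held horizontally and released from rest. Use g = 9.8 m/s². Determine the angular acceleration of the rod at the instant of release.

α ≈ 6.50 rad/s²

About the pivot, I = (1/3)ML² = (1/3)(6.93)(2.26)² = 11.80 kg·m².
The weight acts at the center, a distance L/2 = 1.130 m from the pivot; τ = Mg(L/2) = 76.74 N·m.
α = τ/I = 76.74/11.80 = 6.504 rad/s².
(Equivalently α = (3g/(2L)) = 6.504 rad/s².)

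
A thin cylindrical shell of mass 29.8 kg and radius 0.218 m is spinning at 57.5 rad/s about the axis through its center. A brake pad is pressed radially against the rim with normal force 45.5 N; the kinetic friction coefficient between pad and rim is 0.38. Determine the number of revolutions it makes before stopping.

I = MR² = (29.8)(0.218)² = 1.416 kg·m².
Friction force f = μN = (0.38)(45.5) = 17.29 N at the rim; torque magnitude τ = fR = 3.769 N·m, opposing ω.
|α| = τ/I = 3.769/1.416 = 2.661 rad/s² (deceleration).
ω² = ω₀² − 2|α|θ with ω = 0 ⇒ θ = ω₀²/(2|α|) = 621.1 rad = 98.86 rev.

≈ 98.9 revolutions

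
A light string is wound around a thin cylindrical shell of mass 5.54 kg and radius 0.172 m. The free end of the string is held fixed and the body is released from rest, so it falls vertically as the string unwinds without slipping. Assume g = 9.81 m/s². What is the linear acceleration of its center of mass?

a ≈ 4.91 m/s²

Translation: Mg − T = Ma. Rotation about the center: TR = Iα with I = MR².
With a = αR: T = (I/R²)a = M a, so Mg = (1 + 1.000)Ma.
a = g/(1 + 1.000) = 9.81/2.000 = 4.905 m/s².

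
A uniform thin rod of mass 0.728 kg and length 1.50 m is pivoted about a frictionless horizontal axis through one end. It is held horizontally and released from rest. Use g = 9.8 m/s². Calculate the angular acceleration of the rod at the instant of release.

α ≈ 9.80 rad/s²

About the pivot, I = (1/3)ML² = (1/3)(0.728)(1.50)² = 0.5460 kg·m².
The weight acts at the center, a distance L/2 = 0.7500 m from the pivot; τ = Mg(L/2) = 5.351 N·m.
α = τ/I = 5.351/0.5460 = 9.800 rad/s².
(Equivalently α = (3g/(2L)) = 9.800 rad/s².)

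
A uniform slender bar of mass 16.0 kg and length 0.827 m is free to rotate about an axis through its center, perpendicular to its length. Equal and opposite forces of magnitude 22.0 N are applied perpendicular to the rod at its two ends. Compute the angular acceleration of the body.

I = (1/12)ML² = (1/12)(16.0)(0.827)² = 0.9119 kg·m².
The couple gives τ = F·(L/2) + F·(L/2) = F L = (22.0)(0.827) = 18.19 N·m.
Newton's second law for rotation, τ = Iα, gives α = τ/I = 18.19/0.9119 = 19.95 rad/s².

α ≈ 20.0 rad/s²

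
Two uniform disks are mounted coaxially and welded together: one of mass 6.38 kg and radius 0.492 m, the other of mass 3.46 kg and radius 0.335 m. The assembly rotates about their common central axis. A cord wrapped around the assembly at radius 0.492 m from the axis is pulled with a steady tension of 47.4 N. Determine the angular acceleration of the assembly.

α ≈ 24.1 rad/s²

I = ½M₁R₁² + ½M₂R₂² = ½(6.38)(0.492)² + ½(3.46)(0.335)² = 0.9663 kg·m².
τ = F r = (47.4)(0.492) = 23.32 N·m.
α = τ/I = 23.32/0.9663 = 24.13 rad/s².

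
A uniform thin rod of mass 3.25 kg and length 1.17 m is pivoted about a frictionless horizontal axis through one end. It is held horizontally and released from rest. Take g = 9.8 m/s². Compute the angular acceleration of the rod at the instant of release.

About the pivot, I = (1/3)ML² = (1/3)(3.25)(1.17)² = 1.483 kg·m².
The weight acts at the center, a distance L/2 = 0.5850 m from the pivot; τ = Mg(L/2) = 18.63 N·m.
α = τ/I = 18.63/1.483 = 12.56 rad/s².
(Equivalently α = (3g/(2L)) = 12.56 rad/s².)

α ≈ 12.6 rad/s²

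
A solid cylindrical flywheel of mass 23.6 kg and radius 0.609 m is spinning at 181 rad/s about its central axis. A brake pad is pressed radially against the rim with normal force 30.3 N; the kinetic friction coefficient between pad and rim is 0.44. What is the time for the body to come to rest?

I = ½MR² = (1/2)(23.6)(0.609)² = 4.376 kg·m².
Friction force f = μN = (0.44)(30.3) = 13.33 N at the rim; torque magnitude τ = fR = 8.119 N·m, opposing ω.
|α| = τ/I = 8.119/4.376 = 1.855 rad/s² (deceleration).
0 = ω₀ − |α|t ⇒ t = ω₀/|α| = 181/1.855 = 97.56 s.

t ≈ 97.6 s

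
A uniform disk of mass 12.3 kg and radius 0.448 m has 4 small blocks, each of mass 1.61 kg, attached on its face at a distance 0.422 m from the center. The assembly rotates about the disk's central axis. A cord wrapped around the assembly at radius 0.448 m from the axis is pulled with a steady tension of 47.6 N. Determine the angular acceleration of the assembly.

α ≈ 8.96 rad/s²

I_disk = ½MR² = ½(12.3)(0.448)² = 1.234 kg·m².
I_blocks = 4·m·r² = 4(1.61)(0.422)² = 1.147 kg·m².
Total I = 2.381 kg·m².
τ = F r = (47.6)(0.448) = 21.32 N·m.
α = τ/I = 21.32/2.381 = 8.956 rad/s².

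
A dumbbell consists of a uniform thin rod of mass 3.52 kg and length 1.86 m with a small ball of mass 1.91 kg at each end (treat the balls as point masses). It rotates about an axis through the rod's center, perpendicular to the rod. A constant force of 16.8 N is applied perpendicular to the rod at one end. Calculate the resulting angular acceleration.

I_rod = (1/12)ML² = (1/12)(3.52)(1.86)² = 1.015 kg·m².
I_balls = 2·m·(L/2)² = 2(1.91)(0.9300)² = 3.304 kg·m².
Total I = 4.319 kg·m².
τ = F·(L/2) = (16.8)(0.930) = 15.62 N·m.
α = τ/I = 15.62/4.319 = 3.618 rad/s².

α ≈ 3.62 rad/s²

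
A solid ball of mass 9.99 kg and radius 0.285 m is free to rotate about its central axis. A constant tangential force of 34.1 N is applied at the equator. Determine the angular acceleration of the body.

α ≈ 29.9 rad/s²

I = (2/5)MR² = (2/5)(9.99)(0.285)² = 0.3246 kg·m².
τ = F R = (34.1)(0.285) = 9.718 N·m.
Newton's second law for rotation, τ = Iα, gives α = τ/I = 9.718/0.3246 = 29.94 rad/s².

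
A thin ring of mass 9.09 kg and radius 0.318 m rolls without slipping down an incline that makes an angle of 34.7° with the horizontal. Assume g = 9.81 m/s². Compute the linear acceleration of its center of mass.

Translation along the incline: Mg sinθ − f = Ma.
Rotation about the center: fR = Iα with I = MR². No-slip gives a = αR, so f = (I/R²)a = M a.
Substituting: Mg sinθ = (1 + 1.000)Ma, so a = g sinθ/(1 + 1.000) = (9.81) sin 34.7° / 2.000 = 2.792 m/s².

a ≈ 2.79 m/s²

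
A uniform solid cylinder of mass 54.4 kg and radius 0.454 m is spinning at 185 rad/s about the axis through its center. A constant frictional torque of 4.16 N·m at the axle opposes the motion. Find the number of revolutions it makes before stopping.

I = ½MR² = (1/2)(54.4)(0.454)² = 5.606 kg·m².
The net torque has magnitude 4.16 N·m, opposing ω.
|α| = τ/I = 4.160/5.606 = 0.7420 rad/s² (deceleration).
ω² = ω₀² − 2|α|θ with ω = 0 ⇒ θ = ω₀²/(2|α|) = 23060 rad = 3670 rev.

≈ 3670 revolutions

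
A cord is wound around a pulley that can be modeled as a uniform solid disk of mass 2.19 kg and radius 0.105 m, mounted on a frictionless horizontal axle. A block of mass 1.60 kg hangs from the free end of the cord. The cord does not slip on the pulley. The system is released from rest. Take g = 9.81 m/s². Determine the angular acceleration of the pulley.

α ≈ 55.5 rad/s²

I = ½MR² = (1/2)(2.19)(0.105)² = 0.01207 kg·m².
Block: mg − T = ma. Pulley: TR = Iα. No-slip: a = αR, so T = (I/R²)a = 1.095·a.
Then mg = (m + 1.095)a, so a = (1.60)(9.81)/(1.60 + 1.095) = 5.824 m/s².
α = a/R = 5.824/0.105 = 55.47 rad/s².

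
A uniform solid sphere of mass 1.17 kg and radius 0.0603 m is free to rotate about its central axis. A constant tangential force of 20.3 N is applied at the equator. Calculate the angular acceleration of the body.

I = (2/5)MR² = (2/5)(1.17)(0.0603)² = 0.001702 kg·m².
τ = F R = (20.3)(0.0603) = 1.224 N·m.
From τ = Iα: α = 1.224/0.001702 = 719.3 rad/s².

α ≈ 719 rad/s²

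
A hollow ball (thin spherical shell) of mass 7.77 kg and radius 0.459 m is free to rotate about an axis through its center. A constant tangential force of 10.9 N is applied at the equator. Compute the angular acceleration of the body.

α ≈ 4.58 rad/s²

I = (2/3)MR² = (2/3)(7.77)(0.459)² = 1.091 kg·m².
τ = F R = (10.9)(0.459) = 5.003 N·m.
From τ = Iα: α = 5.003/1.091 = 4.584 rad/s².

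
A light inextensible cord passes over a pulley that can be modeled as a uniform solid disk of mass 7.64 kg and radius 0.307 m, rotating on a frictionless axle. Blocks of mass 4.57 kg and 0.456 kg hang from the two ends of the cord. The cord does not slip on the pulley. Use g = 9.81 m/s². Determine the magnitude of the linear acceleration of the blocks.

I = ½MR² = (1/2)(7.64)(0.307)² = 0.3600 kg·m².
Heavier block: m₁g − T₁ = m₁a. Lighter block: T₂ − m₂g = m₂a.
Pulley: (T₁ − T₂)R = Iα = I(a/R), so T₁ − T₂ = (I/R²)a = (1/2)M_p a = 3.820·a.
Adding the three: (m₁ − m₂)g = (m₁ + m₂ + 3.820)a, so a = (4.57 − 0.456)(9.81)/(4.57 + 0.456 + 3.820) = 4.562 m/s².

a ≈ 4.56 m/s²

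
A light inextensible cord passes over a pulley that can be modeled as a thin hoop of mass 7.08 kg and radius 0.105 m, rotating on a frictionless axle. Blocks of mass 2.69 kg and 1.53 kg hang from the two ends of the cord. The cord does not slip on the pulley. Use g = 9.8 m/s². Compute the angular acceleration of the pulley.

α ≈ 9.58 rad/s²

I = MR² = (7.08)(0.105)² = 0.07806 kg·m².
Heavier block: m₁g − T₁ = m₁a. Lighter block: T₂ − m₂g = m₂a.
Pulley: (T₁ − T₂)R = Iα = I(a/R), so T₁ − T₂ = (I/R²)a = 1·M_p a = 7.080·a.
Adding the three: (m₁ − m₂)g = (m₁ + m₂ + 7.080)a, so a = (2.69 − 1.53)(9.8)/(2.69 + 1.53 + 7.080) = 1.006 m/s².
α = a/R = 1.006/0.105 = 9.581 rad/s².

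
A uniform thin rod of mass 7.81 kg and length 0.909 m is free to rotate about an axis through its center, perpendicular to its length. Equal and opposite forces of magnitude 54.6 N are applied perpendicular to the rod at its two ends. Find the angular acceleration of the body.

I = (1/12)ML² = (1/12)(7.81)(0.909)² = 0.5378 kg·m².
The couple gives τ = F·(L/2) + F·(L/2) = F L = (54.6)(0.909) = 49.63 N·m.
From τ = Iα: α = 49.63/0.5378 = 92.29 rad/s².

α ≈ 92.3 rad/s²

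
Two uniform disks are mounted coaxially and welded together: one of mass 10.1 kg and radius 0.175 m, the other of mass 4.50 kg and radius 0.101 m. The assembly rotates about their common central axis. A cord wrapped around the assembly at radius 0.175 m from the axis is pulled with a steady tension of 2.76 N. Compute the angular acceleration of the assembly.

I = ½M₁R₁² + ½M₂R₂² = ½(10.1)(0.175)² + ½(4.50)(0.101)² = 0.1776 kg·m².
τ = F r = (2.76)(0.175) = 0.4830 N·m.
α = τ/I = 0.4830/0.1776 = 2.719 rad/s².

α ≈ 2.72 rad/s²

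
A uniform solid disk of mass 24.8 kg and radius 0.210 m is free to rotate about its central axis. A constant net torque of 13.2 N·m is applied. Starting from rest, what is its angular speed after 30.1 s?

ω ≈ 727 rad/s

I = ½MR² = (1/2)(24.8)(0.210)² = 0.5468 kg·m².
α = τ/I = 13.2/0.5468 = 24.14 rad/s².
ω = ω₀ + αt = 0 + (24.14)(30.1) = 726.6 rad/s.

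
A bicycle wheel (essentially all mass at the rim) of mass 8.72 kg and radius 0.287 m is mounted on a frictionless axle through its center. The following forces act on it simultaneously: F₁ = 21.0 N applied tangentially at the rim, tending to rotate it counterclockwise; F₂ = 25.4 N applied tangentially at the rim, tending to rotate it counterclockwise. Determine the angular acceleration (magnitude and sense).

I = MR² = (8.72)(0.287)² = 0.7183 kg·m².
Taking counterclockwise as positive: τ₁ = +(21.0)(0.287) = +6.027 N·m; τ₂ = +(25.4)(0.287) = +7.290 N·m.
Net torque τ = 13.32 N·m.
α = τ/I = 13.32/0.7183 = 18.54 rad/s².

α ≈ 18.5 rad/s², counterclockwise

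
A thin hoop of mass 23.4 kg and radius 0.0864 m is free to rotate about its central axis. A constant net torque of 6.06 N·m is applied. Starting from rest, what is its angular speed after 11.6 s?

ω ≈ 402 rad/s

I = MR² = (23.4)(0.0864)² = 0.1747 kg·m².
α = τ/I = 6.06/0.1747 = 34.69 rad/s².
ω = ω₀ + αt = 0 + (34.69)(11.6) = 402.4 rad/s.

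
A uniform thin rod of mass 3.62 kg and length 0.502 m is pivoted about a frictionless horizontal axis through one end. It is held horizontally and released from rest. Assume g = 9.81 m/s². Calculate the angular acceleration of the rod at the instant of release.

α ≈ 29.3 rad/s²

About the pivot, I = (1/3)ML² = (1/3)(3.62)(0.502)² = 0.3041 kg·m².
The weight acts at the center, a distance L/2 = 0.2510 m from the pivot; τ = Mg(L/2) = 8.914 N·m.
α = τ/I = 8.914/0.3041 = 29.31 rad/s².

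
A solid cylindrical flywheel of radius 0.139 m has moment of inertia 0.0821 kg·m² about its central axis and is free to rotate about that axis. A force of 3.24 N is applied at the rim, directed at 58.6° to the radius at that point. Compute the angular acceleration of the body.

Only the tangential component produces torque: τ = F R sinθ = (3.24)(0.139) sin 58.6° = 0.3844 N·m.
From τ = Iα: α = 0.3844/0.08210 = 4.682 rad/s².

α ≈ 4.68 rad/s²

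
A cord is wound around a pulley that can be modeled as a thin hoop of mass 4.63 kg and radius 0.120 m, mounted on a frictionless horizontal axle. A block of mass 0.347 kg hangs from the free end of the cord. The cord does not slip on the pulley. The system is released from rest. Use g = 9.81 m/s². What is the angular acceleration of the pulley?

α ≈ 5.70 rad/s²

I = MR² = (4.63)(0.120)² = 0.06667 kg·m².
Block: mg − T = ma. Pulley: TR = Iα. No-slip: a = αR, so T = (I/R²)a = 4.630·a.
Then mg = (m + 4.630)a, so a = (0.347)(9.81)/(0.347 + 4.630) = 0.6840 m/s².
α = a/R = 0.6840/0.120 = 5.700 rad/s².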